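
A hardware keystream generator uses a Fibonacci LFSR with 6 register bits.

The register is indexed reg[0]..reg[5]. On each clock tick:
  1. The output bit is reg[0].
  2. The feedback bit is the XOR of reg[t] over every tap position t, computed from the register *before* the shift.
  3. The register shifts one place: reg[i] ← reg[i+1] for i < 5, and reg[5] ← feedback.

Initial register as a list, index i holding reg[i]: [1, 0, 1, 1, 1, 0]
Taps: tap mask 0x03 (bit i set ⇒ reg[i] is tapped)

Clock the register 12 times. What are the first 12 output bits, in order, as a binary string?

101110110011

k : reg_k → out_k, fb_k
0: 101110 → 1, fb=1
1: 011101 → 0, fb=1
2: 111011 → 1, fb=0
3: 110110 → 1, fb=0
4: 101100 → 1, fb=1
5: 011001 → 0, fb=1
6: 110011 → 1, fb=0
7: 100110 → 1, fb=1
8: 001101 → 0, fb=0
9: 011010 → 0, fb=1
10: 110101 → 1, fb=0
11: 101010 → 1, fb=1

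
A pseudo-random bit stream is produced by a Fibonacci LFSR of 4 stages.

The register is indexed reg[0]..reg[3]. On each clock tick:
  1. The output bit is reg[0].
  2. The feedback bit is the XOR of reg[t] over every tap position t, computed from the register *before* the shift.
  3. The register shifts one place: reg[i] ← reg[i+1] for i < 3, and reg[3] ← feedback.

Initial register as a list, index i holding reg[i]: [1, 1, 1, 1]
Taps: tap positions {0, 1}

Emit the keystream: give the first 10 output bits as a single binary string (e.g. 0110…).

1111000100

tick  register→output (feedback)
  0  1111→1 (0)
  1  1110→1 (0)
  2  1100→1 (0)
  3  1000→1 (1)
  4  0001→0 (0)
  5  0010→0 (0)
  6  0100→0 (1)
  7  1001→1 (1)
  8  0011→0 (0)
  9  0110→0 (1)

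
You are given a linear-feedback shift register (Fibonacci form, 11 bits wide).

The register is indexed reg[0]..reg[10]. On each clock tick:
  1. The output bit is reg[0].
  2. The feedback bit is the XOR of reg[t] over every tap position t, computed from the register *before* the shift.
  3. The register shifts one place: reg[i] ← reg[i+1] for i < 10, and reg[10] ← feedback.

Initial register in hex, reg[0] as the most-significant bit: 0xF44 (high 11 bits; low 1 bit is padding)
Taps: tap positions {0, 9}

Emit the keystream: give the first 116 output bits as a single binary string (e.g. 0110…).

k : reg_k → out_k, fb_k
0: 11110100010 → 1, fb=0
1: 11101000100 → 1, fb=1
2: 11010001001 → 1, fb=1
3: 10100010011 → 1, fb=0
4: 01000100110 → 0, fb=1
5: 10001001101 → 1, fb=1
6: 00010011011 → 0, fb=1
7: 00100110111 → 0, fb=1
8: 01001101111 → 0, fb=1
9: 10011011111 → 1, fb=0
10: 00110111110 → 0, fb=1
11: 01101111101 → 0, fb=0
12: 11011111010 → 1, fb=0
13: 10111110100 → 1, fb=1
14: 01111101001 → 0, fb=0
15: 11111010010 → 1, fb=0
16: 11110100100 → 1, fb=1
17: 11101001001 → 1, fb=1
18: 11010010011 → 1, fb=0
19: 10100100110 → 1, fb=0
20: 01001001100 → 0, fb=0
21: 10010011000 → 1, fb=1
22: 00100110001 → 0, fb=0
23: 01001100010 → 0, fb=1
24: 10011000101 → 1, fb=1
25: 00110001011 → 0, fb=1
26: 01100010111 → 0, fb=1
27: 11000101111 → 1, fb=0
28: 10001011110 → 1, fb=0
29: 00010111100 → 0, fb=0
30: 00101111000 → 0, fb=0
31: 01011110000 → 0, fb=0
32: 10111100000 → 1, fb=1
33: 01111000001 → 0, fb=0
34: 11110000010 → 1, fb=0
35: 11100000100 → 1, fb=1
36: 11000001001 → 1, fb=1
37: 10000010011 → 1, fb=0
38: 00000100110 → 0, fb=1
39: 00001001101 → 0, fb=0
40: 00010011010 → 0, fb=1
41: 00100110101 → 0, fb=0
42: 01001101010 → 0, fb=1
43: 10011010101 → 1, fb=1
44: 00110101011 → 0, fb=1
45: 01101010111 → 0, fb=1
46: 11010101111 → 1, fb=0
47: 10101011110 → 1, fb=0
48: 01010111100 → 0, fb=0
49: 10101111000 → 1, fb=1
50: 01011110001 → 0, fb=0
51: 10111100010 → 1, fb=0
52: 01111000100 → 0, fb=0
53: 11110001000 → 1, fb=1
54: 11100010001 → 1, fb=1
55: 11000100011 → 1, fb=0
56: 10001000110 → 1, fb=0
57: 00010001100 → 0, fb=0
58: 00100011000 → 0, fb=0
59: 01000110000 → 0, fb=0
60: 10001100000 → 1, fb=1
61: 00011000001 → 0, fb=0
62: 00110000010 → 0, fb=1
63: 01100000101 → 0, fb=0
64: 11000001010 → 1, fb=0
65: 10000010100 → 1, fb=1
66: 00000101001 → 0, fb=0
67: 00001010010 → 0, fb=1
68: 00010100101 → 0, fb=0
69: 00101001010 → 0, fb=1
70: 01010010101 → 0, fb=0
71: 10100101010 → 1, fb=0
72: 01001010100 → 0, fb=0
73: 10010101000 → 1, fb=1
74: 00101010001 → 0, fb=0
75: 01010100010 → 0, fb=1
76: 10101000101 → 1, fb=1
77: 01010001011 → 0, fb=1
78: 10100010111 → 1, fb=0
79: 01000101110 → 0, fb=1
80: 10001011101 → 1, fb=1
81: 00010111011 → 0, fb=1
82: 00101110111 → 0, fb=1
83: 01011101111 → 0, fb=1
84: 10111011111 → 1, fb=0
85: 01110111110 → 0, fb=1
86: 11101111101 → 1, fb=1
87: 11011111011 → 1, fb=0
88: 10111110110 → 1, fb=0
89: 01111101100 → 0, fb=0
90: 11111011000 → 1, fb=1
91: 11110110001 → 1, fb=1
92: 11101100011 → 1, fb=0
93: 11011000110 → 1, fb=0
94: 10110001100 → 1, fb=1
95: 01100011001 → 0, fb=0
96: 11000110010 → 1, fb=0
97: 10001100100 → 1, fb=1
98: 00011001001 → 0, fb=0
99: 00110010010 → 0, fb=1
100: 01100100101 → 0, fb=0
101: 11001001010 → 1, fb=0
102: 10010010100 → 1, fb=1
103: 00100101001 → 0, fb=0
104: 01001010010 → 0, fb=1
105: 10010100101 → 1, fb=1
106: 00101001011 → 0, fb=1
107: 01010010111 → 0, fb=1
108: 10100101111 → 1, fb=0
109: 01001011110 → 0, fb=1
110: 10010111101 → 1, fb=1
111: 00101111011 → 0, fb=1
112: 01011110111 → 0, fb=1
113: 10111101111 → 1, fb=0
114: 01111011110 → 0, fb=1
115: 11110111101 → 1, fb=1

11110100010011011111010010011000101111000001001101010111100010001100000101001010100010111011111011000110010010100101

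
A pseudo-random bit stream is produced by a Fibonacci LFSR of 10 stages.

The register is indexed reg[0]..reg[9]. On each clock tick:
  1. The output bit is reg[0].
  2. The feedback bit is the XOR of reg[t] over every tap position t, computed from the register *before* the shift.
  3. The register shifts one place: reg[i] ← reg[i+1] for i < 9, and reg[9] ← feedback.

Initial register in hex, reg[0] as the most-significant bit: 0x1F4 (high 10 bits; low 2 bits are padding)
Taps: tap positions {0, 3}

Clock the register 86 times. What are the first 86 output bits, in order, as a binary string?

step | reg (before) | out | fb
   0 | 0001111101 | 0 | 1
   1 | 0011111011 | 0 | 1
   2 | 0111110111 | 0 | 1
   3 | 1111101111 | 1 | 0
   4 | 1111011110 | 1 | 0
   5 | 1110111100 | 1 | 1
   6 | 1101111001 | 1 | 0
   7 | 1011110010 | 1 | 0
   8 | 0111100100 | 0 | 1
   9 | 1111001001 | 1 | 0
  10 | 1110010010 | 1 | 1
  11 | 1100100101 | 1 | 1
  12 | 1001001011 | 1 | 0
  13 | 0010010110 | 0 | 0
  14 | 0100101100 | 0 | 0
  15 | 1001011000 | 1 | 0
  16 | 0010110000 | 0 | 0
  17 | 0101100000 | 0 | 1
  18 | 1011000001 | 1 | 0
  19 | 0110000010 | 0 | 0
  20 | 1100000100 | 1 | 1
  21 | 1000001001 | 1 | 1
  22 | 0000010011 | 0 | 0
  23 | 0000100110 | 0 | 0
  24 | 0001001100 | 0 | 1
  25 | 0010011001 | 0 | 0
  26 | 0100110010 | 0 | 0
  27 | 1001100100 | 1 | 0
  28 | 0011001000 | 0 | 1
  29 | 0110010001 | 0 | 0
  30 | 1100100010 | 1 | 1
  31 | 1001000101 | 1 | 0
  32 | 0010001010 | 0 | 0
  33 | 0100010100 | 0 | 0
  34 | 1000101000 | 1 | 1
  35 | 0001010001 | 0 | 1
  36 | 0010100011 | 0 | 0
  37 | 0101000110 | 0 | 1
  38 | 1010001101 | 1 | 1
  39 | 0100011011 | 0 | 0
  40 | 1000110110 | 1 | 1
  41 | 0001101101 | 0 | 1
  42 | 0011011011 | 0 | 1
  43 | 0110110111 | 0 | 0
  44 | 1101101110 | 1 | 0
  45 | 1011011100 | 1 | 0
  46 | 0110111000 | 0 | 0
  47 | 1101110000 | 1 | 0
  48 | 1011100000 | 1 | 0
  49 | 0111000000 | 0 | 1
  50 | 1110000001 | 1 | 1
  51 | 1100000011 | 1 | 1
  52 | 1000000111 | 1 | 1
  53 | 0000001111 | 0 | 0
  54 | 0000011110 | 0 | 0
  55 | 0000111100 | 0 | 0
  56 | 0001111000 | 0 | 1
  57 | 0011110001 | 0 | 1
  58 | 0111100011 | 0 | 1
  59 | 1111000111 | 1 | 0
  60 | 1110001110 | 1 | 1
  61 | 1100011101 | 1 | 1
  62 | 1000111011 | 1 | 1
  63 | 0001110111 | 0 | 1
  64 | 0011101111 | 0 | 1
  65 | 0111011111 | 0 | 1
  66 | 1110111111 | 1 | 1
  67 | 1101111111 | 1 | 0
  68 | 1011111110 | 1 | 0
  69 | 0111111100 | 0 | 1
  70 | 1111111001 | 1 | 0
  71 | 1111110010 | 1 | 0
  72 | 1111100100 | 1 | 0
  73 | 1111001000 | 1 | 0
  74 | 1110010000 | 1 | 1
  75 | 1100100001 | 1 | 1
  76 | 1001000011 | 1 | 0
  77 | 0010000110 | 0 | 0
  78 | 0100001100 | 0 | 0
  79 | 1000011000 | 1 | 1
  80 | 0000110001 | 0 | 0
  81 | 0001100010 | 0 | 1
  82 | 0011000101 | 0 | 1
  83 | 0110001011 | 0 | 0
  84 | 1100010110 | 1 | 1
  85 | 1000101101 | 1 | 1

00011111011110010010110000010011001000101000110110111000000111100011101111111001000011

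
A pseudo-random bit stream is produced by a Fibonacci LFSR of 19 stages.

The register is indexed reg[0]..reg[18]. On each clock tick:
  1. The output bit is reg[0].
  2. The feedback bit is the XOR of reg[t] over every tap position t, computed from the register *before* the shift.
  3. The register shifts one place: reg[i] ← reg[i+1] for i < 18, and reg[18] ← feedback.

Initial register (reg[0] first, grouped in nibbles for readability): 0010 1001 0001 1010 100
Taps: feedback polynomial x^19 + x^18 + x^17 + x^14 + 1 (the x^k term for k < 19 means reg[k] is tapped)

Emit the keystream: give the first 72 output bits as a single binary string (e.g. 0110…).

001010010001101010011010010000011100101011001000010011110101100100000001

step | reg (before) | out | fb
   0 | 0010100100011010100 | 0 | 1
   1 | 0101001000110101001 | 0 | 1
   2 | 1010010001101010011 | 1 | 0
   3 | 0100100011010100110 | 0 | 1
   4 | 1001000110101001101 | 1 | 0
   5 | 0010001101010011010 | 0 | 0
   6 | 0100011010100110100 | 0 | 1
   7 | 1000110101001101001 | 1 | 0
   8 | 0001101010011010010 | 0 | 0
   9 | 0011010100110100100 | 0 | 0
  10 | 0110101001101001000 | 0 | 0
  11 | 1101010011010010000 | 1 | 0
  12 | 1010100110100100000 | 1 | 1
  13 | 0101001101001000001 | 0 | 1
  14 | 1010011010010000011 | 1 | 1
  15 | 0100110100100000111 | 0 | 0
  16 | 1001101001000001110 | 1 | 0
  17 | 0011010010000011100 | 0 | 1
  18 | 0110100100000111001 | 0 | 0
  19 | 1101001000001110010 | 1 | 1
  20 | 1010010000011100101 | 1 | 0
  21 | 0100100000111001010 | 0 | 1
  22 | 1001000001110010101 | 1 | 1
  23 | 0010000011100101011 | 0 | 0
  24 | 0100000111001010110 | 0 | 0
  25 | 1000001110010101100 | 1 | 1
  26 | 0000011100101011001 | 0 | 0
  27 | 0000111001010110010 | 0 | 0
  28 | 0001110010101100100 | 0 | 0
  29 | 0011100101011001000 | 0 | 0
  30 | 0111001010110010000 | 0 | 1
  31 | 1110010101100100001 | 1 | 0
  32 | 1100101011001000010 | 1 | 0
  33 | 1001010110010000100 | 1 | 1
  34 | 0010101100100001001 | 0 | 1
  35 | 0101011001000010011 | 0 | 1
  36 | 1010110010000100111 | 1 | 1
  37 | 0101100100001001111 | 0 | 0
  38 | 1011001000010011110 | 1 | 1
  39 | 0110010000100111101 | 0 | 0
  40 | 1100100001001111010 | 1 | 1
  41 | 1001000010011110101 | 1 | 1
  42 | 0010000100111101011 | 0 | 0
  43 | 0100001001111010110 | 0 | 0
  44 | 1000010011110101100 | 1 | 1
  45 | 0000100111101011001 | 0 | 0
  46 | 0001001111010110010 | 0 | 0
  47 | 0010011110101100100 | 0 | 0
  48 | 0100111101011001000 | 0 | 0
  49 | 1001111010110010000 | 1 | 0
  50 | 0011110101100100000 | 0 | 0
  51 | 0111101011001000000 | 0 | 0
  52 | 1111010110010000000 | 1 | 1
  53 | 1110101100100000001 | 1 | 0
  54 | 1101011001000000010 | 1 | 0
  55 | 1010110010000000100 | 1 | 1
  56 | 0101100100000001001 | 0 | 1
  57 | 1011001000000010011 | 1 | 0
  58 | 0110010000000100110 | 0 | 1
  59 | 1100100000001001101 | 1 | 0
  60 | 1001000000010011010 | 1 | 1
  61 | 0010000000100110101 | 0 | 0
  62 | 0100000001001101010 | 0 | 1
  63 | 1000000010011010101 | 1 | 1
  64 | 0000000100110101011 | 0 | 0
  65 | 0000001001101010110 | 0 | 0
  66 | 0000010011010101100 | 0 | 0
  67 | 0000100110101011000 | 0 | 1
  68 | 0001001101010110001 | 0 | 0
  69 | 0010011010101100010 | 0 | 1
  70 | 0100110101011000101 | 0 | 1
  71 | 1001101010110001011 | 1 | 1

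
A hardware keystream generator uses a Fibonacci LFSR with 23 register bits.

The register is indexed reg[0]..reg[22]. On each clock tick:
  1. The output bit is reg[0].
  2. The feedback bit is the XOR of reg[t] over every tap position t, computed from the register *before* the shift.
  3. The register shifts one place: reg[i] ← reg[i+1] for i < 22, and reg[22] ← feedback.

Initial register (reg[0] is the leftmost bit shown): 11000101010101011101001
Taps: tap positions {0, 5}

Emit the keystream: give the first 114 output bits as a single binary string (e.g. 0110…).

tick  register→output (feedback)
  0  11000101010101011101001→1 (0)
  1  10001010101010111010010→1 (1)
  2  00010101010101110100101→0 (1)
  3  00101010101011101001011→0 (0)
  4  01010101010111010010110→0 (1)
  5  10101010101110100101101→1 (1)
  6  01010101011101001011011→0 (1)
  7  10101010111010010110111→1 (1)
  8  01010101110100101101111→0 (1)
  9  10101011101001011011111→1 (1)
 10  01010111010010110111111→0 (1)
 11  10101110100101101111111→1 (0)
 12  01011101001011011111110→0 (1)
 13  10111010010110111111101→1 (1)
 14  01110100101101111111011→0 (1)
 15  11101001011011111110111→1 (1)
 16  11010010110111111101111→1 (1)
 17  10100101101111111011111→1 (0)
 18  01001011011111110111110→0 (0)
 19  10010110111111101111100→1 (0)
 20  00101101111111011111000→0 (1)
 21  01011011111110111110001→0 (0)
 22  10110111111101111100010→1 (0)
 23  01101111111011111000100→0 (1)
 24  11011111110111110001001→1 (0)
 25  10111111101111100010010→1 (0)
 26  01111111011111000100100→0 (1)
 27  11111110111110001001001→1 (0)
 28  11111101111100010010010→1 (0)
 29  11111011111000100100100→1 (1)
 30  11110111110001001001001→1 (0)
 31  11101111100010010010010→1 (0)
 32  11011111000100100100100→1 (0)
 33  10111110001001001001000→1 (0)
 34  01111100010010010010000→0 (1)
 35  11111000100100100100001→1 (1)
 36  11110001001001001000011→1 (1)
 37  11100010010010010000111→1 (1)
 38  11000100100100100001111→1 (0)
 39  10001001001001000011110→1 (1)
 40  00010010010010000111101→0 (0)
 41  00100100100100001111010→0 (1)
 42  01001001001000011110101→0 (0)
 43  10010010010000111101010→1 (1)
 44  00100100100001111010101→0 (1)
 45  01001001000011110101011→0 (0)
 46  10010010000111101010110→1 (1)
 47  00100100001111010101101→0 (1)
 48  01001000011110101011011→0 (0)
 49  10010000111101010110110→1 (1)
 50  00100001111010101101101→0 (0)
 51  01000011110101011011010→0 (0)
 52  10000111101010110110100→1 (0)
 53  00001111010101101101000→0 (1)
 54  00011110101011011010001→0 (1)
 55  00111101010110110100011→0 (1)
 56  01111010101101101000111→0 (0)
 57  11110101011011010001110→1 (0)
 58  11101010110110100011100→1 (1)
 59  11010101101101000111001→1 (0)
 60  10101011011010001110010→1 (1)
 61  01010110110100011100101→0 (1)
 62  10101101101000111001011→1 (0)
 63  01011011010001110010110→0 (0)
 64  10110110100011100101100→1 (0)
 65  01101101000111001011000→0 (1)
 66  11011010001110010110001→1 (1)
 67  10110100011100101100011→1 (0)
 68  01101000111001011000110→0 (0)
 69  11010001110010110001100→1 (1)
 70  10100011100101100011001→1 (1)
 71  01000111001011000110011→0 (1)
 72  10001110010110001100111→1 (0)
 73  00011100101100011001110→0 (1)
 74  00111001011000110011101→0 (0)
 75  01110010110001100111010→0 (0)
 76  11100101100011001110100→1 (0)
 77  11001011000110011101000→1 (1)
 78  10010110001100111010001→1 (0)
 79  00101100011001110100010→0 (1)
 80  01011000110011101000101→0 (0)
 81  10110001100111010001010→1 (1)
 82  01100011001110100010101→0 (0)
 83  11000110011101000101010→1 (0)
 84  10001100111010001010100→1 (0)
 85  00011001110100010101000→0 (0)
 86  00110011101000101010000→0 (0)
 87  01100111010001010100000→0 (1)
 88  11001110100010101000001→1 (0)
 89  10011101000101010000010→1 (0)
 90  00111010001010100000100→0 (0)
 91  01110100010101000001000→0 (1)
 92  11101000101010000010001→1 (1)
 93  11010001010100000100011→1 (1)
 94  10100010101000001000111→1 (1)
 95  01000101010000010001111→0 (1)
 96  10001010100000100011111→1 (1)
 97  00010101000001000111111→0 (1)
 98  00101010000010001111111→0 (0)
 99  01010100000100011111110→0 (1)
100  10101000001000111111101→1 (1)
101  01010000010001111111011→0 (0)
102  10100000100011111110110→1 (1)
103  01000001000111111101101→0 (0)
104  10000010001111111011010→1 (1)
105  00000100011111110110101→0 (1)
106  00001000111111101101011→0 (0)
107  00010001111111011010110→0 (0)
108  00100011111110110101100→0 (0)
109  01000111111101101011000→0 (1)
110  10001111111011010110001→1 (0)
111  00011111110110101100010→0 (1)
112  00111111101101011000101→0 (1)
113  01111111011010110001011→0 (1)

110001010101010111010010110111111101111100010010010010000111101010110110100011100101100011001110100010101000001000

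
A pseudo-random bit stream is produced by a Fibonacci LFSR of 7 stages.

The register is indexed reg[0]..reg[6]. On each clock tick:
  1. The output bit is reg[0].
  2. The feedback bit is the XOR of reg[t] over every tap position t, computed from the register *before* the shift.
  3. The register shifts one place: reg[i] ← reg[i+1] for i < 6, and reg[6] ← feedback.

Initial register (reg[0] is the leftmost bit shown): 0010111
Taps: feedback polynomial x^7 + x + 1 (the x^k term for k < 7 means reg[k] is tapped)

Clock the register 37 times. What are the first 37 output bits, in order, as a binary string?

0010111011100110010101011111110000001

k : reg_k → out_k, fb_k
0: 0010111 → 0, fb=0
1: 0101110 → 0, fb=1
2: 1011101 → 1, fb=1
3: 0111011 → 0, fb=1
4: 1110111 → 1, fb=0
5: 1101110 → 1, fb=0
6: 1011100 → 1, fb=1
7: 0111001 → 0, fb=1
8: 1110011 → 1, fb=0
9: 1100110 → 1, fb=0
10: 1001100 → 1, fb=1
11: 0011001 → 0, fb=0
12: 0110010 → 0, fb=1
13: 1100101 → 1, fb=0
14: 1001010 → 1, fb=1
15: 0010101 → 0, fb=0
16: 0101010 → 0, fb=1
17: 1010101 → 1, fb=1
18: 0101011 → 0, fb=1
19: 1010111 → 1, fb=1
20: 0101111 → 0, fb=1
21: 1011111 → 1, fb=1
22: 0111111 → 0, fb=1
23: 1111111 → 1, fb=0
24: 1111110 → 1, fb=0
25: 1111100 → 1, fb=0
26: 1111000 → 1, fb=0
27: 1110000 → 1, fb=0
28: 1100000 → 1, fb=0
29: 1000000 → 1, fb=1
30: 0000001 → 0, fb=0
31: 0000010 → 0, fb=0
32: 0000100 → 0, fb=0
33: 0001000 → 0, fb=0
34: 0010000 → 0, fb=0
35: 0100000 → 0, fb=1
36: 1000001 → 1, fb=1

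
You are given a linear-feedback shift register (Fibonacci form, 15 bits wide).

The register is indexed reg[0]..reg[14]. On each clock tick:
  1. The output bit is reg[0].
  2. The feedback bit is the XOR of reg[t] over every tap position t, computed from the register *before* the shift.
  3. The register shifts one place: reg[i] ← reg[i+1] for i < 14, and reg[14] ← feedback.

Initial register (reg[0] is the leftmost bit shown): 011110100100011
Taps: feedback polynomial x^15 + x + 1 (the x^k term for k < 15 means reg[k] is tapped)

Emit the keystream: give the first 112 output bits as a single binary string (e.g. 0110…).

tick  register→output (feedback)
  0  011110100100011→0 (1)
  1  111101001000111→1 (0)
  2  111010010001110→1 (0)
  3  110100100011100→1 (0)
  4  101001000111000→1 (1)
  5  010010001110001→0 (1)
  6  100100011100011→1 (1)
  7  001000111000111→0 (0)
  8  010001110001110→0 (1)
  9  100011100011101→1 (1)
 10  000111000111011→0 (0)
 11  001110001110110→0 (0)
 12  011100011101100→0 (1)
 13  111000111011001→1 (0)
 14  110001110110010→1 (0)
 15  100011101100100→1 (1)
 16  000111011001001→0 (0)
 17  001110110010010→0 (0)
 18  011101100100100→0 (1)
 19  111011001001001→1 (0)
 20  110110010010010→1 (0)
 21  101100100100100→1 (1)
 22  011001001001001→0 (1)
 23  110010010010011→1 (0)
 24  100100100100110→1 (1)
 25  001001001001101→0 (0)
 26  010010010011010→0 (1)
 27  100100100110101→1 (1)
 28  001001001101011→0 (0)
 29  010010011010110→0 (1)
 30  100100110101101→1 (1)
 31  001001101011011→0 (0)
 32  010011010110110→0 (1)
 33  100110101101101→1 (1)
 34  001101011011011→0 (0)
 35  011010110110110→0 (1)
 36  110101101101101→1 (0)
 37  101011011011010→1 (1)
 38  010110110110101→0 (1)
 39  101101101101011→1 (1)
 40  011011011010111→0 (1)
 41  110110110101111→1 (0)
 42  101101101011110→1 (1)
 43  011011010111101→0 (1)
 44  110110101111011→1 (0)
 45  101101011110110→1 (1)
 46  011010111101101→0 (1)
 47  110101111011011→1 (0)
 48  101011110110110→1 (1)
 49  010111101101101→0 (1)
 50  101111011011011→1 (1)
 51  011110110110111→0 (1)
 52  111101101101111→1 (0)
 53  111011011011110→1 (0)
 54  110110110111100→1 (0)
 55  101101101111000→1 (1)
 56  011011011110001→0 (1)
 57  110110111100011→1 (0)
 58  101101111000110→1 (1)
 59  011011110001101→0 (1)
 60  110111100011011→1 (0)
 61  101111000110110→1 (1)
 62  011110001101101→0 (1)
 63  111100011011011→1 (0)
 64  111000110110110→1 (0)
 65  110001101101100→1 (0)
 66  100011011011000→1 (1)
 67  000110110110001→0 (0)
 68  001101101100010→0 (0)
 69  011011011000100→0 (1)
 70  110110110001001→1 (0)
 71  101101100010010→1 (1)
 72  011011000100101→0 (1)
 73  110110001001011→1 (0)
 74  101100010010110→1 (1)
 75  011000100101101→0 (1)
 76  110001001011011→1 (0)
 77  100010010110110→1 (1)
 78  000100101101101→0 (0)
 79  001001011011010→0 (0)
 80  010010110110100→0 (1)
 81  100101101101001→1 (1)
 82  001011011010011→0 (0)
 83  010110110100110→0 (1)
 84  101101101001101→1 (1)
 85  011011010011011→0 (1)
 86  110110100110111→1 (0)
 87  101101001101110→1 (1)
 88  011010011011101→0 (1)
 89  110100110111011→1 (0)
 90  101001101110110→1 (1)
 91  010011011101101→0 (1)
 92  100110111011011→1 (1)
 93  001101110110111→0 (0)
 94  011011101101110→0 (1)
 95  110111011011101→1 (0)
 96  101110110111010→1 (1)
 97  011101101110101→0 (1)
 98  111011011101011→1 (0)
 99  110110111010110→1 (0)
100  101101110101100→1 (1)
101  011011101011001→0 (1)
102  110111010110011→1 (0)
103  101110101100110→1 (1)
104  011101011001101→0 (1)
105  111010110011011→1 (0)
106  110101100110110→1 (0)
107  101011001101100→1 (1)
108  010110011011001→0 (1)
109  101100110110011→1 (1)
110  011001101100111→0 (1)
111  110011011001111→1 (0)

0111101001000111000111011001001001001101011011011010111101101101111000110110110001001011011010011011101101110101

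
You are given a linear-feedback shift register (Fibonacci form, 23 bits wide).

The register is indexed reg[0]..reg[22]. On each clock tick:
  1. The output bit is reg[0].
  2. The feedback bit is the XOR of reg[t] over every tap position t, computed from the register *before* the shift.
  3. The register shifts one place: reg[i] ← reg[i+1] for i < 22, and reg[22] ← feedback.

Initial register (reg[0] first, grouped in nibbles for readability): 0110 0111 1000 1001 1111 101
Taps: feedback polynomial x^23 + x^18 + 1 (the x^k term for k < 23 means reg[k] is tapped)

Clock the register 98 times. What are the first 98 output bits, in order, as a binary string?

k : reg_k → out_k, fb_k
0: 01100111100010011111101 → 0, fb=1
1: 11001111000100111111011 → 1, fb=0
2: 10011110001001111110110 → 1, fb=0
3: 00111100010011111101100 → 0, fb=0
4: 01111000100111111011000 → 0, fb=1
5: 11110001001111110110001 → 1, fb=0
6: 11100010011111101100010 → 1, fb=1
7: 11000100111111011000101 → 1, fb=1
8: 10001001111110110001011 → 1, fb=1
9: 00010011111101100010111 → 0, fb=1
10: 00100111111011000101111 → 0, fb=0
11: 01001111110110001011110 → 0, fb=1
12: 10011111101100010111101 → 1, fb=0
13: 00111111011000101111010 → 0, fb=1
14: 01111110110001011110101 → 0, fb=1
15: 11111101100010111101011 → 1, fb=1
16: 11111011000101111010111 → 1, fb=0
17: 11110110001011110101110 → 1, fb=1
18: 11101100010111101011101 → 1, fb=0
19: 11011000101111010111010 → 1, fb=0
20: 10110001011110101110100 → 1, fb=0
21: 01100010111101011101000 → 0, fb=0
22: 11000101111010111010000 → 1, fb=0
23: 10001011110101110100000 → 1, fb=1
24: 00010111101011101000001 → 0, fb=0
25: 00101111010111010000010 → 0, fb=0
26: 01011110101110100000100 → 0, fb=0
27: 10111101011101000001000 → 1, fb=1
28: 01111010111010000010001 → 0, fb=1
29: 11110101110100000100011 → 1, fb=1
30: 11101011101000001000111 → 1, fb=1
31: 11010111010000010001111 → 1, fb=1
32: 10101110100000100011111 → 1, fb=0
33: 01011101000001000111110 → 0, fb=1
34: 10111010000010001111101 → 1, fb=0
35: 01110100000100011111010 → 0, fb=1
36: 11101000001000111110101 → 1, fb=0
37: 11010000010001111101010 → 1, fb=1
38: 10100000100011111010101 → 1, fb=0
39: 01000001000111110101010 → 0, fb=0
40: 10000010001111101010100 → 1, fb=0
41: 00000100011111010101000 → 0, fb=0
42: 00001000111110101010000 → 0, fb=1
43: 00010001111101010100001 → 0, fb=0
44: 00100011111010101000010 → 0, fb=0
45: 01000111110101010000100 → 0, fb=0
46: 10001111101010100001000 → 1, fb=1
47: 00011111010101000010001 → 0, fb=1
48: 00111110101010000100011 → 0, fb=0
49: 01111101010100001000110 → 0, fb=0
50: 11111010101000010001100 → 1, fb=1
51: 11110101010000100011001 → 1, fb=0
52: 11101010100001000110010 → 1, fb=0
53: 11010101000010001100100 → 1, fb=1
54: 10101010000100011001001 → 1, fb=1
55: 01010100001000110010011 → 0, fb=1
56: 10101000010001100100111 → 1, fb=1
57: 01010000100011001001111 → 0, fb=0
58: 10100001000110010011110 → 1, fb=0
59: 01000010001100100111100 → 0, fb=1
60: 10000100011001001111001 → 1, fb=0
61: 00001000110010011110010 → 0, fb=1
62: 00010001100100111100101 → 0, fb=0
63: 00100011001001111001010 → 0, fb=0
64: 01000110010011110010100 → 0, fb=1
65: 10001100100111100101001 → 1, fb=1
66: 00011001001111001010011 → 0, fb=1
67: 00110010011110010100111 → 0, fb=0
68: 01100100111100101001110 → 0, fb=0
69: 11001001111001010011100 → 1, fb=0
70: 10010011110010100111000 → 1, fb=0
71: 00100111100101001110000 → 0, fb=1
72: 01001111001010011100001 → 0, fb=0
73: 10011110010100111000010 → 1, fb=1
74: 00111100101001110000101 → 0, fb=0
75: 01111001010011100001010 → 0, fb=0
76: 11110010100111000010100 → 1, fb=0
77: 11100101001110000101000 → 1, fb=1
78: 11001010011100001010001 → 1, fb=0
79: 10010100111000010100010 → 1, fb=1
80: 00101001110000101000101 → 0, fb=0
81: 01010011100001010001010 → 0, fb=0
82: 10100111000010100010100 → 1, fb=0
83: 01001110000101000101000 → 0, fb=0
84: 10011100001010001010000 → 1, fb=0
85: 00111000010100010100000 → 0, fb=0
86: 01110000101000101000000 → 0, fb=0
87: 11100001010001010000000 → 1, fb=1
88: 11000010100010100000001 → 1, fb=1
89: 10000101000101000000011 → 1, fb=1
90: 00001010001010000000111 → 0, fb=0
91: 00010100010100000001110 → 0, fb=0
92: 00101000101000000011100 → 0, fb=1
93: 01010001010000000111001 → 0, fb=1
94: 10100010100000001110011 → 1, fb=0
95: 01000101000000011100110 → 0, fb=0
96: 10001010000000111001100 → 1, fb=1
97: 00010100000001110011001 → 0, fb=1

01100111100010011111101100010111101011101000001000111110101010000100011001001111001010011100001010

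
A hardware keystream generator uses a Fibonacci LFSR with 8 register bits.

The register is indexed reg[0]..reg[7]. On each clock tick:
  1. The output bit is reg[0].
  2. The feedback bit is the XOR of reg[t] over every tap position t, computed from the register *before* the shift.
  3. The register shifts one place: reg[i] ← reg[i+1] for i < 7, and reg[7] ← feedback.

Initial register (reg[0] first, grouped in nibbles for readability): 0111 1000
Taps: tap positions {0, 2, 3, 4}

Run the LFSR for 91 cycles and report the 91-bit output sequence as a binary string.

0111100011010000000100011100010010111000000110010010011011100100000101011011010110010110000

step | reg (before) | out | fb
   0 | 01111000 | 0 | 1
   1 | 11110001 | 1 | 1
   2 | 11100011 | 1 | 0
   3 | 11000110 | 1 | 1
   4 | 10001101 | 1 | 0
   5 | 00011010 | 0 | 0
   6 | 00110100 | 0 | 0
   7 | 01101000 | 0 | 0
   8 | 11010000 | 1 | 0
   9 | 10100000 | 1 | 0
  10 | 01000000 | 0 | 0
  11 | 10000000 | 1 | 1
  12 | 00000001 | 0 | 0
  13 | 00000010 | 0 | 0
  14 | 00000100 | 0 | 0
  15 | 00001000 | 0 | 1
  16 | 00010001 | 0 | 1
  17 | 00100011 | 0 | 1
  18 | 01000111 | 0 | 0
  19 | 10001110 | 1 | 0
  20 | 00011100 | 0 | 0
  21 | 00111000 | 0 | 1
  22 | 01110001 | 0 | 0
  23 | 11100010 | 1 | 0
  24 | 11000100 | 1 | 1
  25 | 10001001 | 1 | 0
  26 | 00010010 | 0 | 1
  27 | 00100101 | 0 | 1
  28 | 01001011 | 0 | 1
  29 | 10010111 | 1 | 0
  30 | 00101110 | 0 | 0
  31 | 01011100 | 0 | 0
  32 | 10111000 | 1 | 0
  33 | 01110000 | 0 | 0
  34 | 11100000 | 1 | 0
  35 | 11000000 | 1 | 1
  36 | 10000001 | 1 | 1
  37 | 00000011 | 0 | 0
  38 | 00000110 | 0 | 0
  39 | 00001100 | 0 | 1
  40 | 00011001 | 0 | 0
  41 | 00110010 | 0 | 0
  42 | 01100100 | 0 | 1
  43 | 11001001 | 1 | 0
  44 | 10010010 | 1 | 0
  45 | 00100100 | 0 | 1
  46 | 01001001 | 0 | 1
  47 | 10010011 | 1 | 0
  48 | 00100110 | 0 | 1
  49 | 01001101 | 0 | 1
  50 | 10011011 | 1 | 1
  51 | 00110111 | 0 | 0
  52 | 01101110 | 0 | 0
  53 | 11011100 | 1 | 1
  54 | 10111001 | 1 | 0
  55 | 01110010 | 0 | 0
  56 | 11100100 | 1 | 0
  57 | 11001000 | 1 | 0
  58 | 10010000 | 1 | 0
  59 | 00100000 | 0 | 1
  60 | 01000001 | 0 | 0
  61 | 10000010 | 1 | 1
  62 | 00000101 | 0 | 0
  63 | 00001010 | 0 | 1
  64 | 00010101 | 0 | 1
  65 | 00101011 | 0 | 0
  66 | 01010110 | 0 | 1
  67 | 10101101 | 1 | 1
  68 | 01011011 | 0 | 0
  69 | 10110110 | 1 | 1
  70 | 01101101 | 0 | 0
  71 | 11011010 | 1 | 1
  72 | 10110101 | 1 | 1
  73 | 01101011 | 0 | 0
  74 | 11010110 | 1 | 0
  75 | 10101100 | 1 | 1
  76 | 01011001 | 0 | 0
  77 | 10110010 | 1 | 1
  78 | 01100101 | 0 | 1
  79 | 11001011 | 1 | 0
  80 | 10010110 | 1 | 0
  81 | 00101100 | 0 | 0
  82 | 01011000 | 0 | 0
  83 | 10110000 | 1 | 1
  84 | 01100001 | 0 | 1
  85 | 11000011 | 1 | 1
  86 | 10000111 | 1 | 1
  87 | 00001111 | 0 | 1
  88 | 00011111 | 0 | 0
  89 | 00111110 | 0 | 1
  90 | 01111101 | 0 | 1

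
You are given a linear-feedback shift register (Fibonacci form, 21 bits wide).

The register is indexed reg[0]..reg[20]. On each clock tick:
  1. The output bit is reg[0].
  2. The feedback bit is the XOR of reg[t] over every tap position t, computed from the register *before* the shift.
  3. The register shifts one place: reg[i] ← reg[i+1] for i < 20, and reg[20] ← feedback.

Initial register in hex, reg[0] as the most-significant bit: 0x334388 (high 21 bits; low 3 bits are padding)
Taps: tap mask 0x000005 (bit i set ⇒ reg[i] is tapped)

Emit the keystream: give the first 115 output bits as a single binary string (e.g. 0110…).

tick  register→output (feedback)
  0  001100110100001110001→0 (1)
  1  011001101000011100011→0 (1)
  2  110011010000111000111→1 (1)
  3  100110100001110001111→1 (1)
  4  001101000011100011111→0 (1)
  5  011010000111000111111→0 (1)
  6  110100001110001111111→1 (1)
  7  101000011100011111111→1 (0)
  8  010000111000111111110→0 (0)
  9  100001110001111111100→1 (1)
 10  000011100011111111001→0 (0)
 11  000111000111111110010→0 (0)
 12  001110001111111100100→0 (1)
 13  011100011111111001001→0 (1)
 14  111000111111110010011→1 (0)
 15  110001111111100100110→1 (1)
 16  100011111111001001101→1 (1)
 17  000111111110010011011→0 (0)
 18  001111111100100110110→0 (1)
 19  011111111001001101101→0 (1)
 20  111111110010011011011→1 (0)
 21  111111100100110110110→1 (0)
 22  111111001001101101100→1 (0)
 23  111110010011011011000→1 (0)
 24  111100100110110110000→1 (0)
 25  111001001101101100000→1 (0)
 26  110010011011011000000→1 (1)
 27  100100110110110000001→1 (1)
 28  001001101101100000011→0 (1)
 29  010011011011000000111→0 (0)
 30  100110110110000001110→1 (1)
 31  001101101100000011101→0 (1)
 32  011011011000000111011→0 (1)
 33  110110110000001110111→1 (1)
 34  101101100000011101111→1 (0)
 35  011011000000111011110→0 (1)
 36  110110000001110111101→1 (1)
 37  101100000011101111011→1 (0)
 38  011000000111011110110→0 (1)
 39  110000001110111101101→1 (1)
 40  100000011101111011011→1 (1)
 41  000000111011110110111→0 (0)
 42  000001110111101101110→0 (0)
 43  000011101111011011100→0 (0)
 44  000111011110110111000→0 (0)
 45  001110111101101110000→0 (1)
 46  011101111011011100001→0 (1)
 47  111011110110111000011→1 (0)
 48  110111101101110000110→1 (1)
 49  101111011011100001101→1 (0)
 50  011110110111000011010→0 (1)
 51  111101101110000110101→1 (0)
 52  111011011100001101010→1 (0)
 53  110110111000011010100→1 (1)
 54  101101110000110101001→1 (0)
 55  011011100001101010010→0 (1)
 56  110111000011010100101→1 (1)
 57  101110000110101001011→1 (0)
 58  011100001101010010110→0 (1)
 59  111000011010100101101→1 (0)
 60  110000110101001011010→1 (1)
 61  100001101010010110101→1 (1)
 62  000011010100101101011→0 (0)
 63  000110101001011010110→0 (0)
 64  001101010010110101100→0 (1)
 65  011010100101101011001→0 (1)
 66  110101001011010110011→1 (1)
 67  101010010110101100111→1 (0)
 68  010100101101011001110→0 (0)
 69  101001011010110011100→1 (0)
 70  010010110101100111000→0 (0)
 71  100101101011001110000→1 (1)
 72  001011010110011100001→0 (1)
 73  010110101100111000011→0 (0)
 74  101101011001110000110→1 (0)
 75  011010110011100001100→0 (1)
 76  110101100111000011001→1 (1)
 77  101011001110000110011→1 (0)
 78  010110011100001100110→0 (0)
 79  101100111000011001100→1 (0)
 80  011001110000110011000→0 (1)
 81  110011100001100110001→1 (1)
 82  100111000011001100011→1 (1)
 83  001110000110011000111→0 (1)
 84  011100001100110001111→0 (1)
 85  111000011001100011111→1 (0)
 86  110000110011000111110→1 (1)
 87  100001100110001111101→1 (1)
 88  000011001100011111011→0 (0)
 89  000110011000111110110→0 (0)
 90  001100110001111101100→0 (1)
 91  011001100011111011001→0 (1)
 92  110011000111110110011→1 (1)
 93  100110001111101100111→1 (1)
 94  001100011111011001111→0 (1)
 95  011000111110110011111→0 (1)
 96  110001111101100111111→1 (1)
 97  100011111011001111111→1 (1)
 98  000111110110011111111→0 (0)
 99  001111101100111111110→0 (1)
100  011111011001111111101→0 (1)
101  111110110011111111011→1 (0)
102  111101100111111110110→1 (0)
103  111011001111111101100→1 (0)
104  110110011111111011000→1 (1)
105  101100111111110110001→1 (0)
106  011001111111101100010→0 (1)
107  110011111111011000101→1 (1)
108  100111111110110001011→1 (1)
109  001111111101100010111→0 (1)
110  011111111011000101111→0 (1)
111  111111110110001011111→1 (0)
112  111111101100010111110→1 (0)
113  111111011000101111100→1 (0)
114  111110110001011111000→1 (0)

0011001101000011100011111111001001101101100000011101111011011100001101010010110101100111000011001100011111011001111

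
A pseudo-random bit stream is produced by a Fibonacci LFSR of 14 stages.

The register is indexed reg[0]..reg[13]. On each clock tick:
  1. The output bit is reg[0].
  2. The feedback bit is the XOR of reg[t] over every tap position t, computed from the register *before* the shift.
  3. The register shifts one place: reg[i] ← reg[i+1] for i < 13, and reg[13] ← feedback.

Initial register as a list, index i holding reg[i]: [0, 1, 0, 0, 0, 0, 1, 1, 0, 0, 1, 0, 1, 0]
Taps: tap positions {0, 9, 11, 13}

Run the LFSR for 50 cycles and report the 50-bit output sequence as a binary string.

step | reg (before) | out | fb
   0 | 01000011001010 | 0 | 0
   1 | 10000110010100 | 1 | 1
   2 | 00001100101001 | 0 | 1
   3 | 00011001010011 | 0 | 0
   4 | 00110010100110 | 0 | 1
   5 | 01100101001101 | 0 | 0
   6 | 11001010011010 | 1 | 0
   7 | 10010100110100 | 1 | 1
   8 | 00101001101001 | 0 | 1
   9 | 01010011010011 | 0 | 0
  10 | 10100110100110 | 1 | 0
  11 | 01001101001100 | 0 | 1
  12 | 10011010011001 | 1 | 1
  13 | 00110100110011 | 0 | 0
  14 | 01101001100110 | 0 | 1
  15 | 11010011001101 | 1 | 1
  16 | 10100110011011 | 1 | 1
  17 | 01001100110111 | 0 | 1
  18 | 10011001101111 | 1 | 1
  19 | 00110011011111 | 0 | 1
  20 | 01100110111111 | 0 | 1
  21 | 11001101111111 | 1 | 0
  22 | 10011011111110 | 1 | 1
  23 | 00110111111101 | 0 | 1
  24 | 01101111111011 | 0 | 0
  25 | 11011111110110 | 1 | 1
  26 | 10111111101101 | 1 | 1
  27 | 01111111011011 | 0 | 0
  28 | 11111110110110 | 1 | 1
  29 | 11111101101101 | 1 | 1
  30 | 11111011011011 | 1 | 1
  31 | 11110110110111 | 1 | 0
  32 | 11101101101110 | 1 | 0
  33 | 11011011011100 | 1 | 1
  34 | 10110110111001 | 1 | 1
  35 | 01101101110011 | 0 | 0
  36 | 11011011100110 | 1 | 0
  37 | 10110111001100 | 1 | 0
  38 | 01101110011000 | 0 | 1
  39 | 11011100110001 | 1 | 1
  40 | 10111001100011 | 1 | 0
  41 | 01110011000110 | 0 | 1
  42 | 11100110001101 | 1 | 1
  43 | 11001100011011 | 1 | 1
  44 | 10011000110111 | 1 | 0
  45 | 00110001101110 | 0 | 1
  46 | 01100011011101 | 0 | 1
  47 | 11000110111011 | 1 | 1
  48 | 10001101110111 | 1 | 0
  49 | 00011011101110 | 0 | 1

01000011001010011010011001101111111011011011100110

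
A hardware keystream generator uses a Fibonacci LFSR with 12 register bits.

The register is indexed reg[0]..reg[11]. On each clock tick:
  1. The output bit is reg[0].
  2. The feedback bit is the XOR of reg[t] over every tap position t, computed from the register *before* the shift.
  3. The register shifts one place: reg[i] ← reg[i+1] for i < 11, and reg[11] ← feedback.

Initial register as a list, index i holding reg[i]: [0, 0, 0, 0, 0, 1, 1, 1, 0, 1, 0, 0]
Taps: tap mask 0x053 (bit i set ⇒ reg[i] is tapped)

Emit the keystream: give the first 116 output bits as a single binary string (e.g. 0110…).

step | reg (before) | out | fb
   0 | 000001110100 | 0 | 1
   1 | 000011101001 | 0 | 0
   2 | 000111010010 | 0 | 1
   3 | 001110100101 | 0 | 0
   4 | 011101001010 | 0 | 1
   5 | 111010010101 | 1 | 1
   6 | 110100101011 | 1 | 1
   7 | 101001010111 | 1 | 1
   8 | 010010101111 | 0 | 1
   9 | 100101011111 | 1 | 1
  10 | 001010111111 | 0 | 0
  11 | 010101111110 | 0 | 0
  12 | 101011111100 | 1 | 1
  13 | 010111111001 | 0 | 1
  14 | 101111110011 | 1 | 1
  15 | 011111100111 | 0 | 1
  16 | 111111001111 | 1 | 1
  17 | 111110011111 | 1 | 1
  18 | 111100111111 | 1 | 1
  19 | 111001111111 | 1 | 1
  20 | 110011111111 | 1 | 0
  21 | 100111111110 | 1 | 1
  22 | 001111111101 | 0 | 0
  23 | 011111111010 | 0 | 1
  24 | 111111110101 | 1 | 0
  25 | 111111101010 | 1 | 0
  26 | 111111010100 | 1 | 1
  27 | 111110101001 | 1 | 0
  28 | 111101010010 | 1 | 0
  29 | 111010100100 | 1 | 0
  30 | 110101001000 | 1 | 0
  31 | 101010010000 | 1 | 0
  32 | 010100100000 | 0 | 0
  33 | 101001000000 | 1 | 1
  34 | 010010000001 | 0 | 0
  35 | 100100000010 | 1 | 1
  36 | 001000000101 | 0 | 0
  37 | 010000001010 | 0 | 1
  38 | 100000010101 | 1 | 1
  39 | 000000101011 | 0 | 1
  40 | 000001010111 | 0 | 0
  41 | 000010101110 | 0 | 0
  42 | 000101011100 | 0 | 0
  43 | 001010111000 | 0 | 0
  44 | 010101110000 | 0 | 0
  45 | 101011100000 | 1 | 1
  46 | 010111000001 | 0 | 0
  47 | 101110000010 | 1 | 0
  48 | 011100000100 | 0 | 1
  49 | 111000001001 | 1 | 0
  50 | 110000010010 | 1 | 0
  51 | 100000100100 | 1 | 0
  52 | 000001001000 | 0 | 0
  53 | 000010010000 | 0 | 1
  54 | 000100100001 | 0 | 1
  55 | 001001000011 | 0 | 0
  56 | 010010000110 | 0 | 0
  57 | 100100001100 | 1 | 1
  58 | 001000011001 | 0 | 0
  59 | 010000110010 | 0 | 0
  60 | 100001100100 | 1 | 0
  61 | 000011001000 | 0 | 1
  62 | 000110010001 | 0 | 1
  63 | 001100100011 | 0 | 1
  64 | 011001000111 | 0 | 1
  65 | 110010001111 | 1 | 1
  66 | 100100011111 | 1 | 1
  67 | 001000111111 | 0 | 1
  68 | 010001111111 | 0 | 0
  69 | 100011111110 | 1 | 1
  70 | 000111111101 | 0 | 0
  71 | 001111111010 | 0 | 0
  72 | 011111110100 | 0 | 1
  73 | 111111101001 | 1 | 0
  74 | 111111010010 | 1 | 1
  75 | 111110100101 | 1 | 0
  76 | 111101001010 | 1 | 0
  77 | 111010010100 | 1 | 1
  78 | 110100101001 | 1 | 1
  79 | 101001010011 | 1 | 1
  80 | 010010100111 | 0 | 1
  81 | 100101001111 | 1 | 1
  82 | 001010011111 | 0 | 1
  83 | 010100111111 | 0 | 0
  84 | 101001111110 | 1 | 0
  85 | 010011111100 | 0 | 1
  86 | 100111111001 | 1 | 1
  87 | 001111110011 | 0 | 0
  88 | 011111100110 | 0 | 1
  89 | 111111001101 | 1 | 1
  90 | 111110011011 | 1 | 1
  91 | 111100110111 | 1 | 1
  92 | 111001101111 | 1 | 1
  93 | 110011011111 | 1 | 1
  94 | 100110111111 | 1 | 1
  95 | 001101111111 | 0 | 1
  96 | 011011111111 | 0 | 1
  97 | 110111111111 | 1 | 0
  98 | 101111111110 | 1 | 1
  99 | 011111111101 | 0 | 1
 100 | 111111111011 | 1 | 0
 101 | 111111110110 | 1 | 0
 102 | 111111101100 | 1 | 0
 103 | 111111011000 | 1 | 1
 104 | 111110110001 | 1 | 0
 105 | 111101100010 | 1 | 1
 106 | 111011000101 | 1 | 1
 107 | 110110001011 | 1 | 1
 108 | 101100010111 | 1 | 1
 109 | 011000101111 | 0 | 0
 110 | 110001011110 | 1 | 0
 111 | 100010111100 | 1 | 1
 112 | 000101111001 | 0 | 1
 113 | 001011110011 | 0 | 0
 114 | 010111100110 | 0 | 1
 115 | 101111001101 | 1 | 0

00000111010010101111110011111111010100100000010101110000010010000110010001111111010010100111111001101111111110110001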